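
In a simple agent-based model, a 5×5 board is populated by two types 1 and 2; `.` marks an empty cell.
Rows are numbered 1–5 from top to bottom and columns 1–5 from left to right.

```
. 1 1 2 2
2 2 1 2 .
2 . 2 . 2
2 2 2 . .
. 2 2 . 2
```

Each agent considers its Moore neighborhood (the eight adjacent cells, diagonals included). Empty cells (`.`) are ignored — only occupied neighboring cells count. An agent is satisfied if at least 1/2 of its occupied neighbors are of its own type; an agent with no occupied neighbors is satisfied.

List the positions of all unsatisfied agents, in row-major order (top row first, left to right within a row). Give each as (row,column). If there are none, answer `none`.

(1,2)1 2/4 ✓
(1,3)1 2/5 ✗
(1,4)2 2/4 ✓
(1,5)2 2/2 ✓
(2,1)2 2/3 ✓
(2,2)2 3/6 ✓
(2,3)1 2/6 ✗
(2,4)2 4/6 ✓
(3,1)2 4/4 ✓
(3,3)2 4/5 ✓
(3,5)2 1/1 ✓
(4,1)2 3/3 ✓
(4,2)2 6/6 ✓
(4,3)2 4/4 ✓
(5,2)2 4/4 ✓
(5,3)2 3/3 ✓
(5,5)2 0/0 ✓

(1,3), (2,3)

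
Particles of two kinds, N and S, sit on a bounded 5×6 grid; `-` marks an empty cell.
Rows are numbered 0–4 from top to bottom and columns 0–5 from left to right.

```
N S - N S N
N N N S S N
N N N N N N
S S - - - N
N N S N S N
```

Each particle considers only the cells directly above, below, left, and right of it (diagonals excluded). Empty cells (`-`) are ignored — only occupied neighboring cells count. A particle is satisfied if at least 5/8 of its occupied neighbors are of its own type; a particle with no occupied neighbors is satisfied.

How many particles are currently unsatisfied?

15

(0,0)N 1/2 unhappy
(0,1)S 0/2 unhappy
(0,3)N 0/2 unhappy
(0,4)S 1/3 unhappy
(0,5)N 1/2 unhappy
(1,0)N 3/3 ok
(1,1)N 3/4 ok
(1,2)N 2/3 ok
(1,3)S 1/4 unhappy
(1,4)S 2/4 unhappy
(1,5)N 2/3 ok
(2,0)N 2/3 ok
(2,1)N 3/4 ok
(2,2)N 3/3 ok
(2,3)N 2/3 ok
(2,4)N 2/3 ok
(2,5)N 3/3 ok
(3,0)S 1/3 unhappy
(3,1)S 1/3 unhappy
(3,5)N 2/2 ok
(4,0)N 1/2 unhappy
(4,1)N 1/3 unhappy
(4,2)S 0/2 unhappy
(4,3)N 0/2 unhappy
(4,4)S 0/2 unhappy
(4,5)N 1/2 unhappy
Unsatisfied: (0,0), (0,1), (0,3), (0,4), (0,5), (1,3), (1,4), (3,0), (3,1), (4,0), (4,1), (4,2), (4,3), (4,4), (4,5) — 15 in total.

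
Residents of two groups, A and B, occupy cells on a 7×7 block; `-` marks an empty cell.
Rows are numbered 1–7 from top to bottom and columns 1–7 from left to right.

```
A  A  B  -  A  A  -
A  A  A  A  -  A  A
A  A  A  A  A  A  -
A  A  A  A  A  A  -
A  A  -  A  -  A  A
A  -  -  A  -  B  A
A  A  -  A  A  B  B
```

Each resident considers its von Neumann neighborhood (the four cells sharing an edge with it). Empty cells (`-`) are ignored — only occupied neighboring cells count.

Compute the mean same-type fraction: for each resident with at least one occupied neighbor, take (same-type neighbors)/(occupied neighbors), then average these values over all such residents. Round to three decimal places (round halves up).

Row 1: (1,1)A 2/2 · (1,2)A 2/3 · (1,3)B 0/2 · (1,5)A 1/1 · (1,6)A 2/2
Row 2: (2,1)A 3/3 · (2,2)A 4/4 · (2,3)A 3/4 · (2,4)A 2/2 · (2,6)A 3/3 · (2,7)A 1/1
Row 3: (3,1)A 3/3 · (3,2)A 4/4 · (3,3)A 4/4 · (3,4)A 4/4 · (3,5)A 3/3 · (3,6)A 3/3
Row 4: (4,1)A 3/3 · (4,2)A 4/4 · (4,3)A 3/3 · (4,4)A 4/4 · (4,5)A 3/3 · (4,6)A 3/3
Row 5: (5,1)A 3/3 · (5,2)A 2/2 · (5,4)A 2/2 · (5,6)A 2/3 · (5,7)A 2/2
Row 6: (6,1)A 2/2 · (6,4)A 2/2 · (6,6)B 1/3 · (6,7)A 1/3
Row 7: (7,1)A 2/2 · (7,2)A 1/1 · (7,4)A 2/2 · (7,5)A 1/2 · (7,6)B 2/3 · (7,7)B 1/2
Sum over 38 residents: 2/2 + 2/3 + 0/2 + 1/1 + 2/2 + 3/3 + 4/4 + 3/4 + 2/2 + 3/3 + 1/1 + 3/3 + 4/4 + 4/4 + 4/4 + 3/3 + 3/3 + 3/3 + 4/4 + 3/3 + 4/4 + 3/3 + 3/3 + 3/3 + 2/2 + 2/2 + 2/3 + 2/2 + 2/2 + 2/2 + 1/3 + 1/3 + 2/2 + 1/1 + 2/2 + 1/2 + 2/3 + 1/2 = 401/12; mean = 401/12 ÷ 38 = 401/456 = 0.879385… → 0.879.

0.879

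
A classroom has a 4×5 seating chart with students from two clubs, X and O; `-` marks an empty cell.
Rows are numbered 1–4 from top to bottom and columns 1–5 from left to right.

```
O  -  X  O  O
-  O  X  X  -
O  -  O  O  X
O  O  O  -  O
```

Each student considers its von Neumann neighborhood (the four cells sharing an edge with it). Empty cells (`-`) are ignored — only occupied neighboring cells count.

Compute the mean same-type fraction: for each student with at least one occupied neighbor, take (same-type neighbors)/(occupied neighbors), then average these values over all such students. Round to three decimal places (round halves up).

Row 1: (1,1)O — no occupied neighbors · (1,3)X 1/2 · (1,4)O 1/3 · (1,5)O 1/1
Row 2: (2,2)O 0/1 · (2,3)X 2/4 · (2,4)X 1/3
Row 3: (3,1)O 1/1 · (3,3)O 2/3 · (3,4)O 1/3 · (3,5)X 0/2
Row 4: (4,1)O 2/2 · (4,2)O 2/2 · (4,3)O 2/2 · (4,5)O 0/1
Sum over 14 students: 1/2 + 1/3 + 1/1 + 0/1 + 2/4 + 1/3 + 1/1 + 2/3 + 1/3 + 0/2 + 2/2 + 2/2 + 2/2 + 0/1 = 23/3; mean = 23/3 ÷ 14 = 23/42 = 0.547619… → 0.548.

0.548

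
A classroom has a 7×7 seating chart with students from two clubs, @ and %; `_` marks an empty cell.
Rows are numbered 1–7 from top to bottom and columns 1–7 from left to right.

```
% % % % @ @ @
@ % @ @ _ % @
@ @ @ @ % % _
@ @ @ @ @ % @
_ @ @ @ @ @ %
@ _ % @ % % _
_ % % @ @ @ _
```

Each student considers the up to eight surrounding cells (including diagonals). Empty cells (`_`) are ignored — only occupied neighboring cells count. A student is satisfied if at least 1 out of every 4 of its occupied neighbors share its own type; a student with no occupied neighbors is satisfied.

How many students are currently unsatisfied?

1

Row 1: (1,1)% 2/3 ok · (1,2)% 3/5 ok · (1,3)% 3/5 ok · (1,4)% 1/4 ok · (1,5)@ 2/4 ok · (1,6)@ 3/4 ok · (1,7)@ 2/3 ok
Row 2: (2,1)@ 2/5 ok · (2,2)% 3/8 ok · (2,3)@ 4/8 ok · (2,4)@ 4/7 ok · (2,6)% 2/6 ok · (2,7)@ 2/4 ok
Row 3: (3,1)@ 4/5 ok · (3,2)@ 7/8 ok · (3,3)@ 7/8 ok · (3,4)@ 6/7 ok · (3,5)% 3/7 ok · (3,6)% 3/6 ok
Row 4: (4,1)@ 4/4 ok · (4,2)@ 7/7 ok · (4,3)@ 8/8 ok · (4,4)@ 7/8 ok · (4,5)@ 5/8 ok · (4,6)% 3/7 ok · (4,7)@ 1/4 ok
Row 5: (5,2)@ 5/6 ok · (5,3)@ 6/7 ok · (5,4)@ 6/8 ok · (5,5)@ 5/8 ok · (5,6)@ 3/7 ok · (5,7)% 2/4 ok
Row 6: (6,1)@ 1/2 ok · (6,3)% 2/7 ok · (6,4)@ 5/8 ok · (6,5)% 1/8 unhappy · (6,6)% 2/6 ok
Row 7: (7,2)% 2/3 ok · (7,3)% 2/4 ok · (7,4)@ 2/5 ok · (7,5)@ 3/5 ok · (7,6)@ 1/3 ok
Unsatisfied: (6,5) — 1 in total.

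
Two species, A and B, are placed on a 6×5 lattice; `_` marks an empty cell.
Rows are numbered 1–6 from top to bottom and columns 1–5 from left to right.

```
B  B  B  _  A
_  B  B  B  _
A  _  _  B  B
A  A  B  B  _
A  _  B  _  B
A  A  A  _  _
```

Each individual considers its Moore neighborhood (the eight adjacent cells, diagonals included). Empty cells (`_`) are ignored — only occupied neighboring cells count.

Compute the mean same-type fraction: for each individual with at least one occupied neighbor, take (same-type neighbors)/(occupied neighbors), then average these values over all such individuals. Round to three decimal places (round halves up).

0.813

(1,1)B 2/2
(1,2)B 4/4
(1,3)B 4/4
(1,5)A 0/1
(2,2)B 4/5
(2,3)B 5/5
(2,4)B 4/5
(3,1)A 2/3
(3,4)B 5/5
(3,5)B 3/3
(4,1)A 3/3
(4,2)A 3/5
(4,3)B 3/4
(4,4)B 5/5
(5,1)A 4/4
(5,3)B 2/5
(5,5)B 1/1
(6,1)A 2/2
(6,2)A 3/4
(6,3)A 1/2
Sum over 20 individuals: 2/2 + 4/4 + 4/4 + 0/1 + 4/5 + 5/5 + 4/5 + 2/3 + 5/5 + 3/3 + 3/3 + 3/5 + 3/4 + 5/5 + 4/4 + 2/5 + 1/1 + 2/2 + 3/4 + 1/2 = 244/15; mean = 244/15 ÷ 20 = 61/75 = 0.813333… → 0.813.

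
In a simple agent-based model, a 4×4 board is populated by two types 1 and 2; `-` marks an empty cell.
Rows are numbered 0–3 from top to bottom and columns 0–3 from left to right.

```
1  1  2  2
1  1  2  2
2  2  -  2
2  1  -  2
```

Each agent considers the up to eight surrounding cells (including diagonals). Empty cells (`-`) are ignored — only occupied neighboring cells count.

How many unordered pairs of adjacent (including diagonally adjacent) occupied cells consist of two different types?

Scan each occupied cell's neighbors to the right and below (and the two forward diagonals) so each pair is counted once.
Row 0: 1(0,0)–1(0,1)= 1(0,0)–1(1,0)= 1(0,0)–1(1,1)= 1(0,1)–2(0,2)≠ 1(0,1)–1(1,1)= 1(0,1)–2(1,2)≠ 1(0,1)–1(1,0)= 2(0,2)–2(0,3)= 2(0,2)–2(1,2)= 2(0,2)–2(1,3)= 2(0,2)–1(1,1)≠ 2(0,3)–2(1,3)= 2(0,3)–2(1,2)=  → 3/13 unlike.
Row 1: 1(1,0)–1(1,1)= 1(1,0)–2(2,0)≠ 1(1,0)–2(2,1)≠ 1(1,1)–2(1,2)≠ 1(1,1)–2(2,1)≠ 1(1,1)–2(2,0)≠ 2(1,2)–2(1,3)= 2(1,2)–2(2,3)= 2(1,2)–2(2,1)= 2(1,3)–2(2,3)=  → 5/10 unlike.
Row 2: 2(2,0)–2(2,1)= 2(2,0)–2(3,0)= 2(2,0)–1(3,1)≠ 2(2,1)–1(3,1)≠ 2(2,1)–2(3,0)= 2(2,3)–2(3,3)=  → 2/6 unlike.
Row 3: 2(3,0)–1(3,1)≠  → 1/1 unlike.
Total adjacent occupied pairs: 30; unlike-type pairs: 11.

11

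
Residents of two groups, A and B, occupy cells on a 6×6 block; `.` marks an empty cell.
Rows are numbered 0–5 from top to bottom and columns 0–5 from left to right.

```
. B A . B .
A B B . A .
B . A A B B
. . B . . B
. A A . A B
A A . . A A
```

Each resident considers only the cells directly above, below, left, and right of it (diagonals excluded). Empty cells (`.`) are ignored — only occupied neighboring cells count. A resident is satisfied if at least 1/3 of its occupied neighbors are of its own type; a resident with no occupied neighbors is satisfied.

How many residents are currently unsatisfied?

Row 0: (0,1)B 1/2 ✓ · (0,2)A 0/2 ✗ · (0,4)B 0/1 ✗
Row 1: (1,0)A 0/2 ✗ · (1,1)B 2/3 ✓ · (1,2)B 1/3 ✓ · (1,4)A 0/2 ✗
Row 2: (2,0)B 0/1 ✗ · (2,2)A 1/3 ✓ · (2,3)A 1/2 ✓ · (2,4)B 1/3 ✓ · (2,5)B 2/2 ✓
Row 3: (3,2)B 0/2 ✗ · (3,5)B 2/2 ✓
Row 4: (4,1)A 2/2 ✓ · (4,2)A 1/2 ✓ · (4,4)A 1/2 ✓ · (4,5)B 1/3 ✓
Row 5: (5,0)A 1/1 ✓ · (5,1)A 2/2 ✓ · (5,4)A 2/2 ✓ · (5,5)A 1/2 ✓
Unsatisfied: (0,2), (0,4), (1,0), (1,4), (2,0), (3,2) — 6 in total.

6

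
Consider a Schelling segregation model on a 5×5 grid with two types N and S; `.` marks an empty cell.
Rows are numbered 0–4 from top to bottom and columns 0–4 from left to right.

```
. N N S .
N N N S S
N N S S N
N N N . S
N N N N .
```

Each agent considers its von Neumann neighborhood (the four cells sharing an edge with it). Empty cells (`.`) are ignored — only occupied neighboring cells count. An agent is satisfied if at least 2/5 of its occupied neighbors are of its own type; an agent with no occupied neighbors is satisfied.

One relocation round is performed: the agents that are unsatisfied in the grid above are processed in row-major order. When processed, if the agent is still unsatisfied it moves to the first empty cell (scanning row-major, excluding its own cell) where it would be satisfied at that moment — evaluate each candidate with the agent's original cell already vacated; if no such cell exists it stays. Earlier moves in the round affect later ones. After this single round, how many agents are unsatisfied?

0

Initially unsatisfied (in order): (2,2), (2,4), (3,4).
  (2,2) → (0,4).
  (2,4) → (0,0).
  (3,4): now satisfied by earlier moves; stays.
Resulting grid:
N N N S S
N N N S S
N N . S .
N N N . S
N N N N .
All satisfied now.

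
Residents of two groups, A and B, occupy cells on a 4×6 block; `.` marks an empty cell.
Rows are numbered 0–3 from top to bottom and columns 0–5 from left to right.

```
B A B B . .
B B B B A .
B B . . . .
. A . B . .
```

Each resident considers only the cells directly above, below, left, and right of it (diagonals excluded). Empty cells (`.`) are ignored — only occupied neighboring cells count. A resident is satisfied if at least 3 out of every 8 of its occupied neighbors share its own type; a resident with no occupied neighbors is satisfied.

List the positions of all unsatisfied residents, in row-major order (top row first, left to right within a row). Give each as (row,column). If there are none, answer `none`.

Row 0: (0,0)B 1/2 ok · (0,1)A 0/3 unhappy · (0,2)B 2/3 ok · (0,3)B 2/2 ok
Row 1: (1,0)B 3/3 ok · (1,1)B 3/4 ok · (1,2)B 3/3 ok · (1,3)B 2/3 ok · (1,4)A 0/1 unhappy
Row 2: (2,0)B 2/2 ok · (2,1)B 2/3 ok
Row 3: (3,1)A 0/1 unhappy · (3,3)B 0/0 ok

(0,1), (1,4), (3,1)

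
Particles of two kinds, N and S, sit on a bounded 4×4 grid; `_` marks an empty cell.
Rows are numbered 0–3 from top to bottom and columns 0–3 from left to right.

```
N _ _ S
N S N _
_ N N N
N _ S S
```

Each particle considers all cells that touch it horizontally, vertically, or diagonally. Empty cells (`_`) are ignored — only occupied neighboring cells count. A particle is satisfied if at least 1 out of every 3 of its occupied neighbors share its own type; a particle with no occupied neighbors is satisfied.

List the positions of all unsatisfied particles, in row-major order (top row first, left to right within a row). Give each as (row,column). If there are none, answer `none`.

Row 0: (0,0)N 1/2 ok · (0,3)S 0/1 unhappy
Row 1: (1,0)N 2/3 ok · (1,1)S 0/5 unhappy · (1,2)N 3/5 ok
Row 2: (2,1)N 4/6 ok · (2,2)N 3/6 ok · (2,3)N 2/4 ok
Row 3: (3,0)N 1/1 ok · (3,2)S 1/4 unhappy · (3,3)S 1/3 ok

(0,3), (1,1), (3,2)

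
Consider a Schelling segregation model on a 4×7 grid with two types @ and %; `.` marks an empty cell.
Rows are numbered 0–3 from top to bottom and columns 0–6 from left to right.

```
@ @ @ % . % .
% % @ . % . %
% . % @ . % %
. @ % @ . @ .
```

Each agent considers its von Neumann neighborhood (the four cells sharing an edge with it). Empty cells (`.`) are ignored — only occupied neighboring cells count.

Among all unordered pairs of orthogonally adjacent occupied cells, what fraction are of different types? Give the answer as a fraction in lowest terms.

1/2

Scan each occupied cell's neighbors to the right and below so each pair is counted once.
From row 0: 3 unlike of 6 pairs (running 3/6).
From row 1: 2 unlike of 5 pairs (running 5/11).
From row 2: 2 unlike of 5 pairs (running 7/16).
From row 3: 2 unlike of 2 pairs (running 9/18).
Total adjacent occupied pairs: 18; unlike-type pairs: 9.
9/18 reduces to 1/2.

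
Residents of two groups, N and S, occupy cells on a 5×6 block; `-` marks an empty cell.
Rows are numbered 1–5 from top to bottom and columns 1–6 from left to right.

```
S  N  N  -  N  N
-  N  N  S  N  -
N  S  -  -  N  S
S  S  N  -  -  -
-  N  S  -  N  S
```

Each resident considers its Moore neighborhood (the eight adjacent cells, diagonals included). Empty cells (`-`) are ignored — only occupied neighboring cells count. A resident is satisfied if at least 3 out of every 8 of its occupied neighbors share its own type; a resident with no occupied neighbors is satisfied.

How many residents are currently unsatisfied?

11

Row 1: (1,1)S 0/2 ✗ · (1,2)N 3/4 ✓ · (1,3)N 3/4 ✓ · (1,5)N 2/3 ✓ · (1,6)N 2/2 ✓
Row 2: (2,2)N 4/6 ✓ · (2,3)N 3/5 ✓ · (2,4)S 0/5 ✗ · (2,5)N 3/5 ✓
Row 3: (3,1)N 1/4 ✗ · (3,2)S 2/6 ✗ · (3,5)N 1/3 ✗ · (3,6)S 0/2 ✗
Row 4: (4,1)S 2/4 ✓ · (4,2)S 3/6 ✓ · (4,3)N 1/4 ✗
Row 5: (5,2)N 1/4 ✗ · (5,3)S 1/3 ✗ · (5,5)N 0/1 ✗ · (5,6)S 0/1 ✗
Unsatisfied: (1,1), (2,4), (3,1), (3,2), (3,5), (3,6), (4,3), (5,2), (5,3), (5,5), (5,6) — 11 in total.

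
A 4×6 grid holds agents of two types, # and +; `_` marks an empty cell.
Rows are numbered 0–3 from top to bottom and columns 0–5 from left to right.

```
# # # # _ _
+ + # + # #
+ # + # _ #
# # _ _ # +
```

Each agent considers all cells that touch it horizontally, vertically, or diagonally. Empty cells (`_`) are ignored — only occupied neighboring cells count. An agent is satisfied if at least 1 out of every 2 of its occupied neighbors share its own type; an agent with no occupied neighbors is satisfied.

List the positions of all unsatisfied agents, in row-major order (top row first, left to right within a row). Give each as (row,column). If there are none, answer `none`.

(0,0), (1,0), (1,1), (1,3), (2,0), (2,1), (2,2), (3,5)

Row 0: (0,0)# 1/3 not · (0,1)# 3/5 satisfied · (0,2)# 3/5 satisfied · (0,3)# 3/4 satisfied
Row 1: (1,0)+ 2/5 not · (1,1)+ 3/8 not · (1,2)# 5/8 satisfied · (1,3)+ 1/6 not · (1,4)# 4/5 satisfied · (1,5)# 2/2 satisfied
Row 2: (2,0)+ 2/5 not · (2,1)# 3/7 not · (2,2)+ 2/6 not · (2,3)# 3/5 satisfied · (2,5)# 3/4 satisfied
Row 3: (3,0)# 2/3 satisfied · (3,1)# 2/4 satisfied · (3,4)# 2/3 satisfied · (3,5)+ 0/2 not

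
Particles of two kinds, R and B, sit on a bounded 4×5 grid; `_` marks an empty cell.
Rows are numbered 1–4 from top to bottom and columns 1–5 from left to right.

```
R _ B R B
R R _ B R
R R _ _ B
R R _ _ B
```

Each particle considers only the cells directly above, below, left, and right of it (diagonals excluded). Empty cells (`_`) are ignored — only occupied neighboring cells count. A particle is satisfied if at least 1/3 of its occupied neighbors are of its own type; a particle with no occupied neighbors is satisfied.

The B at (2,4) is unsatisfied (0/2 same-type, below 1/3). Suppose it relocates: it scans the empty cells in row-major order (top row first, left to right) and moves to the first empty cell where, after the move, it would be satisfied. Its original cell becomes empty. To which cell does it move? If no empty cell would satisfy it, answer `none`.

Vacating (2,4). Empty cells in order:
  (1,2): 1/3 same-type → satisfied — stop here.

(1,2)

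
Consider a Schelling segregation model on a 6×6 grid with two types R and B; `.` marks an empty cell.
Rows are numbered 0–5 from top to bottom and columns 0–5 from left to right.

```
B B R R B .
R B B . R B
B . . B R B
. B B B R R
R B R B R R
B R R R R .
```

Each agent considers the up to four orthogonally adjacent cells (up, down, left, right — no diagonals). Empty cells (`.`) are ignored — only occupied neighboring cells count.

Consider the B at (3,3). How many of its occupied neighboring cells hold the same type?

3

Occupied neighbors of (3,3): (2,3)=B, (4,3)=B, (3,2)=B, (3,4)=R.
Same type (B): 3 of 4.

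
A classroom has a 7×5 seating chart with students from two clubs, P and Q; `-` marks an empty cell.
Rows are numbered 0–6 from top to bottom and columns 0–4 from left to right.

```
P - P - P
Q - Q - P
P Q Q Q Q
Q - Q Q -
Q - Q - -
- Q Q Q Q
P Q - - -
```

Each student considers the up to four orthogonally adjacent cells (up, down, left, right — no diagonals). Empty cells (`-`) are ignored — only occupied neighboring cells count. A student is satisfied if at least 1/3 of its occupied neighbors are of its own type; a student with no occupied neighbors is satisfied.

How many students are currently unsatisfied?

5

(0,0)P 0/1 unhappy
(0,2)P 0/1 unhappy
(0,4)P 1/1 ok
(1,0)Q 0/2 unhappy
(1,2)Q 1/2 ok
(1,4)P 1/2 ok
(2,0)P 0/3 unhappy
(2,1)Q 1/2 ok
(2,2)Q 4/4 ok
(2,3)Q 3/3 ok
(2,4)Q 1/2 ok
(3,0)Q 1/2 ok
(3,2)Q 3/3 ok
(3,3)Q 2/2 ok
(4,0)Q 1/1 ok
(4,2)Q 2/2 ok
(5,1)Q 2/2 ok
(5,2)Q 3/3 ok
(5,3)Q 2/2 ok
(5,4)Q 1/1 ok
(6,0)P 0/1 unhappy
(6,1)Q 1/2 ok
Unsatisfied: (0,0), (0,2), (1,0), (2,0), (6,0) — 5 in total.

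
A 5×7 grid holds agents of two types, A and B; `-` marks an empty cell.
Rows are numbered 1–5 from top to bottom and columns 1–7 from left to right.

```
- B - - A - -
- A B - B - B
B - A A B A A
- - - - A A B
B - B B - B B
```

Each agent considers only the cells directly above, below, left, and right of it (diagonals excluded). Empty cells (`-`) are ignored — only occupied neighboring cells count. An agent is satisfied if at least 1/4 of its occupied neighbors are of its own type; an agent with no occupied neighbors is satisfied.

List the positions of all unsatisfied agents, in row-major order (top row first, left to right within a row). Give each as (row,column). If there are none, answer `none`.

(1,2), (1,5), (2,2), (2,3), (2,7)

(1,2)B 0/1 unhappy
(1,5)A 0/1 unhappy
(2,2)A 0/2 unhappy
(2,3)B 0/2 unhappy
(2,5)B 1/2 ok
(2,7)B 0/1 unhappy
(3,1)B 0/0 ok
(3,3)A 1/2 ok
(3,4)A 1/2 ok
(3,5)B 1/4 ok
(3,6)A 2/3 ok
(3,7)A 1/3 ok
(4,5)A 1/2 ok
(4,6)A 2/4 ok
(4,7)B 1/3 ok
(5,1)B 0/0 ok
(5,3)B 1/1 ok
(5,4)B 1/1 ok
(5,6)B 1/2 ok
(5,7)B 2/2 ok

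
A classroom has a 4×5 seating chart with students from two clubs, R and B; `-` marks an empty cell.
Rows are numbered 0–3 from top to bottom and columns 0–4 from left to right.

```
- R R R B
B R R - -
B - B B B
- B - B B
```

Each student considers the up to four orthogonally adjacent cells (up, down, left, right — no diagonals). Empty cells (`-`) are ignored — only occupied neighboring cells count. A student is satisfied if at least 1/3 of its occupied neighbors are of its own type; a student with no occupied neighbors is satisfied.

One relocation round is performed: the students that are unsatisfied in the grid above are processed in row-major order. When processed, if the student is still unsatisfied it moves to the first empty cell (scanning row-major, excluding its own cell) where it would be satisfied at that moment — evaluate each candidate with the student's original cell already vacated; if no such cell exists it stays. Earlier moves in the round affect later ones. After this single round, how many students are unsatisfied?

Initially unsatisfied (in order): (0,4).
  (0,4) → (0,0).
Resulting grid:
B R R R -
B R R - -
B - B B B
- B - B B
All satisfied now.

0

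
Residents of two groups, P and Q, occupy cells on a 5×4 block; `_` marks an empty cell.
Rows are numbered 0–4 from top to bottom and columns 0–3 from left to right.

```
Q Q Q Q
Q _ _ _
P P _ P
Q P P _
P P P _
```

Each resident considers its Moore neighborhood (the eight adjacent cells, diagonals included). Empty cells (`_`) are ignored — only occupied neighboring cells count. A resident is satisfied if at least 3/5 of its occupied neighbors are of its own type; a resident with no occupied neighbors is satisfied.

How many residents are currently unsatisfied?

Row 0: (0,0)Q 2/2 ✓ · (0,1)Q 3/3 ✓ · (0,2)Q 2/2 ✓ · (0,3)Q 1/1 ✓
Row 1: (1,0)Q 2/4 ✗
Row 2: (2,0)P 2/4 ✗ · (2,1)P 3/5 ✓ · (2,3)P 1/1 ✓
Row 3: (3,0)Q 0/5 ✗ · (3,1)P 6/7 ✓ · (3,2)P 5/5 ✓
Row 4: (4,0)P 2/3 ✓ · (4,1)P 4/5 ✓ · (4,2)P 3/3 ✓
Unsatisfied: (1,0), (2,0), (3,0) — 3 in total.

3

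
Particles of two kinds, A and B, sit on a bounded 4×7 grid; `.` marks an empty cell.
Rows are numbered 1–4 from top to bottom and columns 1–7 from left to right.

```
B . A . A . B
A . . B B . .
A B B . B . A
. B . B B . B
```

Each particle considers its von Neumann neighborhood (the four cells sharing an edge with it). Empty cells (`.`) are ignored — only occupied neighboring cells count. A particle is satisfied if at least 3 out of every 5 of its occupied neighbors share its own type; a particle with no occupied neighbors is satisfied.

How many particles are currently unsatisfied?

6

(1,1)B 0/1 unhappy
(1,3)A 0/0 ok
(1,5)A 0/1 unhappy
(1,7)B 0/0 ok
(2,1)A 1/2 unhappy
(2,4)B 1/1 ok
(2,5)B 2/3 ok
(3,1)A 1/2 unhappy
(3,2)B 2/3 ok
(3,3)B 1/1 ok
(3,5)B 2/2 ok
(3,7)A 0/1 unhappy
(4,2)B 1/1 ok
(4,4)B 1/1 ok
(4,5)B 2/2 ok
(4,7)B 0/1 unhappy
Unsatisfied: (1,1), (1,5), (2,1), (3,1), (3,7), (4,7) — 6 in total.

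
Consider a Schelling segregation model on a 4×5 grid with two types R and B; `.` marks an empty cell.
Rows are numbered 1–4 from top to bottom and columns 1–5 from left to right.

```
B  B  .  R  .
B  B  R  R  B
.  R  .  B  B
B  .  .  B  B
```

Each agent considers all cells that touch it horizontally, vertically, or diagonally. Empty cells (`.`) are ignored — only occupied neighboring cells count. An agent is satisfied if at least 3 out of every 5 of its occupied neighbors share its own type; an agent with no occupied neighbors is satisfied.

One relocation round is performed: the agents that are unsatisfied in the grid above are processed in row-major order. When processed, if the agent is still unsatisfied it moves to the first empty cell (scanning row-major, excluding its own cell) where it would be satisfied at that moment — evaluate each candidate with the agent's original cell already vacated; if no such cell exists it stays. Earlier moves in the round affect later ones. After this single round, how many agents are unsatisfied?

0

Initially unsatisfied (in order): (2,3), (2,4), (2,5), (3,2), (4,1).
  (2,3) → (1,5).
  (2,4): no empty cell satisfies it; stays.
  (2,5) → (3,1).
  (3,2) → (2,5).
  (4,1): now satisfied by earlier moves; stays.
Resulting grid:
B B . R R
B B . R R
B . . B B
B . . B B
All satisfied now.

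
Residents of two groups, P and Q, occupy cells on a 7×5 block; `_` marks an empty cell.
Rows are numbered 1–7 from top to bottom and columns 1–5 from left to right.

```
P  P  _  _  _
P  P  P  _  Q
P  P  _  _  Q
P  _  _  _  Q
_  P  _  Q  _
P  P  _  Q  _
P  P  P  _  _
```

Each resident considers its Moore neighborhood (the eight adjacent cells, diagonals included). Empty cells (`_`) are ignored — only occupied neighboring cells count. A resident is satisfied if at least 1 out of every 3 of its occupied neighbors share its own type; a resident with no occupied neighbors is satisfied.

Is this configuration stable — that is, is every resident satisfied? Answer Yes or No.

Row 1: (1,1)P 3/3 ✓ · (1,2)P 4/4 ✓
Row 2: (2,1)P 5/5 ✓ · (2,2)P 6/6 ✓ · (2,3)P 3/3 ✓ · (2,5)Q 1/1 ✓
Row 3: (3,1)P 4/4 ✓ · (3,2)P 5/5 ✓ · (3,5)Q 2/2 ✓
Row 4: (4,1)P 3/3 ✓ · (4,5)Q 2/2 ✓
Row 5: (5,2)P 3/3 ✓ · (5,4)Q 2/2 ✓
Row 6: (6,1)P 4/4 ✓ · (6,2)P 5/5 ✓ · (6,4)Q 1/2 ✓
Row 7: (7,1)P 3/3 ✓ · (7,2)P 4/4 ✓ · (7,3)P 2/3 ✓
All meet the threshold, so the configuration is stable.

Yes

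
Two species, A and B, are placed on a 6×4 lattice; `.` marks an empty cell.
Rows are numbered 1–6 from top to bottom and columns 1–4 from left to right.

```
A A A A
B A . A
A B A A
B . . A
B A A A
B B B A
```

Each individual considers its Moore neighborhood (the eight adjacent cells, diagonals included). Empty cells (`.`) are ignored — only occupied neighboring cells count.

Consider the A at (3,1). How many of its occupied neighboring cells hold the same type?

Occupied neighbors of (3,1): (2,1)=B, (2,2)=A, (3,2)=B, (4,1)=B.
Same type (A): 1 of 4.

1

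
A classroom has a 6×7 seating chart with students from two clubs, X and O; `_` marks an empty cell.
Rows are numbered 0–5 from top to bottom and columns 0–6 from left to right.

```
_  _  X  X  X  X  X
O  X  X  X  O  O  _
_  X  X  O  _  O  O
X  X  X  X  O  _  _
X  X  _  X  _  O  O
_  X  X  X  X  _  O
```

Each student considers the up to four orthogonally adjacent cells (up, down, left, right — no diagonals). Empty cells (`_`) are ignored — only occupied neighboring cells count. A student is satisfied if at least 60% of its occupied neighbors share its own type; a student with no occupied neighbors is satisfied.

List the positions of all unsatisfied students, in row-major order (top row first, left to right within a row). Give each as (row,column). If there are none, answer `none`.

(1,0), (1,3), (1,4), (2,3), (3,3), (3,4)

Row 0: (0,2)X 2/2 ✓ · (0,3)X 3/3 ✓ · (0,4)X 2/3 ✓ · (0,5)X 2/3 ✓ · (0,6)X 1/1 ✓
Row 1: (1,0)O 0/1 ✗ · (1,1)X 2/3 ✓ · (1,2)X 4/4 ✓ · (1,3)X 2/4 ✗ · (1,4)O 1/3 ✗ · (1,5)O 2/3 ✓
Row 2: (2,1)X 3/3 ✓ · (2,2)X 3/4 ✓ · (2,3)O 0/3 ✗ · (2,5)O 2/2 ✓ · (2,6)O 1/1 ✓
Row 3: (3,0)X 2/2 ✓ · (3,1)X 4/4 ✓ · (3,2)X 3/3 ✓ · (3,3)X 2/4 ✗ · (3,4)O 0/1 ✗
Row 4: (4,0)X 2/2 ✓ · (4,1)X 3/3 ✓ · (4,3)X 2/2 ✓ · (4,5)O 1/1 ✓ · (4,6)O 2/2 ✓
Row 5: (5,1)X 2/2 ✓ · (5,2)X 2/2 ✓ · (5,3)X 3/3 ✓ · (5,4)X 1/1 ✓ · (5,6)O 1/1 ✓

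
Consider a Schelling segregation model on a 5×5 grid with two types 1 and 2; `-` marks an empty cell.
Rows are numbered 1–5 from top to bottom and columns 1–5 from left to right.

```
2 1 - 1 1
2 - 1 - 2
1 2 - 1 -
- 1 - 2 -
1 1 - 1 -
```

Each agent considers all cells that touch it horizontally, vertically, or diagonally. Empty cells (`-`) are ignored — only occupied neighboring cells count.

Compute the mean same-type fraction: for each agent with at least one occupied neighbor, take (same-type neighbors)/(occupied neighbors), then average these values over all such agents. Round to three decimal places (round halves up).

0.461

Row 1: (1,1)2 1/2 · (1,2)1 1/3 · (1,4)1 2/3 · (1,5)1 1/2
Row 2: (2,1)2 2/4 · (2,3)1 3/4 · (2,5)2 0/3
Row 3: (3,1)1 1/3 · (3,2)2 1/4 · (3,4)1 1/3
Row 4: (4,2)1 3/4 · (4,4)2 0/2
Row 5: (5,1)1 2/2 · (5,2)1 2/2 · (5,4)1 0/1
Sum over 15 agents: 1/2 + 1/3 + 2/3 + 1/2 + 2/4 + 3/4 + 0/3 + 1/3 + 1/4 + 1/3 + 3/4 + 0/2 + 2/2 + 2/2 + 0/1 = 83/12; mean = 83/12 ÷ 15 = 83/180 = 0.461111… → 0.461.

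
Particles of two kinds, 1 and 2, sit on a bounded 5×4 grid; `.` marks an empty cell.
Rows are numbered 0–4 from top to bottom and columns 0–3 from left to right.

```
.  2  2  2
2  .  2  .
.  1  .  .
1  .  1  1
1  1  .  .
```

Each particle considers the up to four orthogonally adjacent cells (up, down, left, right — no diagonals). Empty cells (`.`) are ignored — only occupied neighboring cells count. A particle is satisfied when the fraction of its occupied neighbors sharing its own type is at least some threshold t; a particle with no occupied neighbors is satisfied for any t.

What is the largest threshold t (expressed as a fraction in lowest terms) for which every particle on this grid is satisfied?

1/1

Row 0: (0,1)2 1/1 · (0,2)2 3/3 · (0,3)2 1/1
Row 1: (1,0)2 — no occupied neighbors · (1,2)2 1/1
Row 2: (2,1)1 — no occupied neighbors
Row 3: (3,0)1 1/1 · (3,2)1 1/1 · (3,3)1 1/1
Row 4: (4,0)1 2/2 · (4,1)1 1/1
The smallest same-type fraction is 1/1 at (0,1), which reduces to 1/1. Any threshold above that leaves this particle unsatisfied.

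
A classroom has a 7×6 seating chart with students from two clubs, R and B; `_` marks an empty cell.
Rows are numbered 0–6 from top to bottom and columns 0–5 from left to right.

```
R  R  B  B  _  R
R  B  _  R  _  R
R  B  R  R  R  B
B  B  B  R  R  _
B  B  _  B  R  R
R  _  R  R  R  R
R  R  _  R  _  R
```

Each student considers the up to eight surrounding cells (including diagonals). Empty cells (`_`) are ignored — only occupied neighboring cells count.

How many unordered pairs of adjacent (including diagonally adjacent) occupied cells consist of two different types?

29

Scan each occupied cell's neighbors to the right and below (and the two forward diagonals) so each pair is counted once.
From row 0: 5 unlike of 11 pairs (running 5/11).
From row 1: 5 unlike of 11 pairs (running 10/22).
From row 2: 9 unlike of 19 pairs (running 19/41).
From row 3: 3 unlike of 15 pairs (running 22/56).
From row 4: 7 unlike of 14 pairs (running 29/70).
From row 5: 0 unlike of 11 pairs (running 29/81).
From row 6: 0 unlike of 1 pairs (running 29/82).
Total adjacent occupied pairs: 82; unlike-type pairs: 29.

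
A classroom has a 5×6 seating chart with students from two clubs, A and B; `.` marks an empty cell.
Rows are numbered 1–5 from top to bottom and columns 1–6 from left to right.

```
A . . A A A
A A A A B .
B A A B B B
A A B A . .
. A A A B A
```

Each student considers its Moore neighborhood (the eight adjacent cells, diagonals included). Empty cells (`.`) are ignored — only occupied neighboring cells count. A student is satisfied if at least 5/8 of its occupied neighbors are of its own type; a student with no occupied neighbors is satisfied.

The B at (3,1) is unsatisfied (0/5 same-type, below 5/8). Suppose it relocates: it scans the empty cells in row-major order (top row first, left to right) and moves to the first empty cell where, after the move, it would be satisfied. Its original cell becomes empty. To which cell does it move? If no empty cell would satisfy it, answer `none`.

Vacating (3,1). Empty cells in order:
  (1,2): 0/4 same-type → still unsatisfied.
  (1,3): 0/4 same-type → still unsatisfied.
  (2,6): 3/5 same-type → still unsatisfied.
  (4,5): 4/7 same-type → still unsatisfied.
  (4,6): 3/4 same-type → satisfied — stop here.

(4,6)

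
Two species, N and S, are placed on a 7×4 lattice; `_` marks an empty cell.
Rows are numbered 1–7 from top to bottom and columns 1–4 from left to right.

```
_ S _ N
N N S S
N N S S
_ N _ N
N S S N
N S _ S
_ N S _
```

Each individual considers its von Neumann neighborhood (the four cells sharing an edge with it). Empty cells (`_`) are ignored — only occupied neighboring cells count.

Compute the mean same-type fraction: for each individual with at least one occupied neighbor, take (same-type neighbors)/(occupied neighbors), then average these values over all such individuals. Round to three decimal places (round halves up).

Row 1: (1,2)S 0/1 · (1,4)N 0/1
Row 2: (2,1)N 2/2 · (2,2)N 2/4 · (2,3)S 2/3 · (2,4)S 2/3
Row 3: (3,1)N 2/2 · (3,2)N 3/4 · (3,3)S 2/3 · (3,4)S 2/3
Row 4: (4,2)N 1/2 · (4,4)N 1/2
Row 5: (5,1)N 1/2 · (5,2)S 2/4 · (5,3)S 1/2 · (5,4)N 1/3
Row 6: (6,1)N 1/2 · (6,2)S 1/3 · (6,4)S 0/1
Row 7: (7,2)N 0/2 · (7,3)S 0/1
Sum over 21 individuals: 0/1 + 0/1 + 2/2 + 2/4 + 2/3 + 2/3 + 2/2 + 3/4 + 2/3 + 2/3 + 1/2 + 1/2 + 1/2 + 2/4 + 1/2 + 1/3 + 1/2 + 1/3 + 0/1 + 0/2 + 0/1 = 115/12; mean = 115/12 ÷ 21 = 115/252 = 0.456349… → 0.456.

0.456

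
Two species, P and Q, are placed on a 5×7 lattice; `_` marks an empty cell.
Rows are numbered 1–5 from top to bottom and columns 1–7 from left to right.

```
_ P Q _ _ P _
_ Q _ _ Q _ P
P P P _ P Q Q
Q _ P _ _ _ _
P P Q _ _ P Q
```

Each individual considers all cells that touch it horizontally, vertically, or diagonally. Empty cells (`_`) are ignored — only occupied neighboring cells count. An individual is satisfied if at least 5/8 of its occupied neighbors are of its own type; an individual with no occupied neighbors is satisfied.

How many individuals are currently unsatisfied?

(1,2)P 0/2 not
(1,3)Q 1/2 not
(1,6)P 1/2 not
(2,2)Q 1/5 not
(2,5)Q 1/3 not
(2,7)P 1/3 not
(3,1)P 1/3 not
(3,2)P 3/5 not
(3,3)P 2/3 satisfied
(3,5)P 0/2 not
(3,6)Q 2/4 not
(3,7)Q 1/2 not
(4,1)Q 0/4 not
(4,3)P 3/4 satisfied
(5,1)P 1/2 not
(5,2)P 2/4 not
(5,3)Q 0/2 not
(5,6)P 0/1 not
(5,7)Q 0/1 not
Unsatisfied: (1,2), (1,3), (1,6), (2,2), (2,5), (2,7), (3,1), (3,2), (3,5), (3,6), (3,7), (4,1), (5,1), (5,2), (5,3), (5,6), (5,7) — 17 in total.

17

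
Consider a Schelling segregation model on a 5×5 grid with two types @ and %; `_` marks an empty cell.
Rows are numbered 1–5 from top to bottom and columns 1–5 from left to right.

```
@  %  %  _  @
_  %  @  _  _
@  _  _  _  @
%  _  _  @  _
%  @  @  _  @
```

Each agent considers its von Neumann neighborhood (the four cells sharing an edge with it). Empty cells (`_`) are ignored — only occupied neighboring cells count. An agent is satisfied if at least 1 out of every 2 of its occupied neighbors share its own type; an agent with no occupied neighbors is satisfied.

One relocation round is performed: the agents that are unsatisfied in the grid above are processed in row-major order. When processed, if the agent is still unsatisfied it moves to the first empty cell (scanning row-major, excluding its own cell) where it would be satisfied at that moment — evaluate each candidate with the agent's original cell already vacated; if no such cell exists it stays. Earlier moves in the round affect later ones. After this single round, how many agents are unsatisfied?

Initially unsatisfied (in order): (1,1), (2,3), (3,1).
  (1,1) → (1,4).
  (2,3) → (2,1).
  (3,1): now satisfied by earlier moves; stays.
Resulting grid:
_ % % @ @
@ % _ _ _
@ _ _ _ @
% _ _ @ _
% @ @ _ @
All satisfied now.

0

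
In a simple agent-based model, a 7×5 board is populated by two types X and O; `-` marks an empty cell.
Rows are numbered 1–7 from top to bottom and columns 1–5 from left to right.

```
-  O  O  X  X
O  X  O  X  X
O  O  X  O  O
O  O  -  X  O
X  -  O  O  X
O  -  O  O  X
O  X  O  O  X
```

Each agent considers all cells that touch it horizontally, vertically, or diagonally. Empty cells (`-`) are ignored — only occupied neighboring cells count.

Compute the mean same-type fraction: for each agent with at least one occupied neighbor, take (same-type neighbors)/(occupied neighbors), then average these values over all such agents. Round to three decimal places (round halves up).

Row 1: (1,2)O 3/4 · (1,3)O 2/5 · (1,4)X 3/5 · (1,5)X 3/3
Row 2: (2,1)O 3/4 · (2,2)X 1/7 · (2,3)O 4/8 · (2,4)X 4/8 · (2,5)X 3/5
Row 3: (3,1)O 4/5 · (3,2)O 5/7 · (3,3)X 3/7 · (3,4)O 3/7 · (3,5)O 2/5
Row 4: (4,1)O 3/4 · (4,2)O 4/6 · (4,4)X 2/7 · (4,5)O 3/5
Row 5: (5,1)X 0/3 · (5,3)O 4/5 · (5,4)O 4/7 · (5,5)X 2/5
Row 6: (6,1)O 1/3 · (6,3)O 5/6 · (6,4)O 5/8 · (6,5)X 2/5
Row 7: (7,1)O 1/2 · (7,2)X 0/4 · (7,3)O 3/4 · (7,4)O 3/5 · (7,5)X 1/3
Sum over 31 agents: 3/4 + 2/5 + 3/5 + 3/3 + 3/4 + 1/7 + 4/8 + 4/8 + 3/5 + 4/5 + 5/7 + 3/7 + 3/7 + 2/5 + 3/4 + 4/6 + 2/7 + 3/5 + 0/3 + 4/5 + 4/7 + 2/5 + 1/3 + 5/6 + 5/8 + 2/5 + 1/2 + 0/4 + 3/4 + 3/5 + 1/3 = 13829/840; mean = 13829/840 ÷ 31 = 13829/26040 = 0.531067… → 0.531.

0.531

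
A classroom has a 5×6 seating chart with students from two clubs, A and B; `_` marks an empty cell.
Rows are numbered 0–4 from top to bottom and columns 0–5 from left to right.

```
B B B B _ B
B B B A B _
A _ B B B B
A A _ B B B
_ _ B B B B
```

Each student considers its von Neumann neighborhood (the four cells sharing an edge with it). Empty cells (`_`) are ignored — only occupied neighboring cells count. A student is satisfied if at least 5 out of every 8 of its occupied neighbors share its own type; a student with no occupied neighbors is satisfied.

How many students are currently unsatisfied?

4

Row 0: (0,0)B 2/2 ok · (0,1)B 3/3 ok · (0,2)B 3/3 ok · (0,3)B 1/2 unhappy · (0,5)B 0/0 ok
Row 1: (1,0)B 2/3 ok · (1,1)B 3/3 ok · (1,2)B 3/4 ok · (1,3)A 0/4 unhappy · (1,4)B 1/2 unhappy
Row 2: (2,0)A 1/2 unhappy · (2,2)B 2/2 ok · (2,3)B 3/4 ok · (2,4)B 4/4 ok · (2,5)B 2/2 ok
Row 3: (3,0)A 2/2 ok · (3,1)A 1/1 ok · (3,3)B 3/3 ok · (3,4)B 4/4 ok · (3,5)B 3/3 ok
Row 4: (4,2)B 1/1 ok · (4,3)B 3/3 ok · (4,4)B 3/3 ok · (4,5)B 2/2 ok
Unsatisfied: (0,3), (1,3), (1,4), (2,0) — 4 in total.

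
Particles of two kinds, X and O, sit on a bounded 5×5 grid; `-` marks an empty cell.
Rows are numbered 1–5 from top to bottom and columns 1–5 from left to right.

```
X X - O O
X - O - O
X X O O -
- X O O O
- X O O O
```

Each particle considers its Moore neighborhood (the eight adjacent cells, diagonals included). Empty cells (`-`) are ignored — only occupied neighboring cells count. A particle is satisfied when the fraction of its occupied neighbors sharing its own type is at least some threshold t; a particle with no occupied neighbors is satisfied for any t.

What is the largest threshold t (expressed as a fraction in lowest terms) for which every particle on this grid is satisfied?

1/3

(1,1)X 2/2
(1,2)X 2/3
(1,4)O 3/3
(1,5)O 2/2
(2,1)X 4/4
(2,3)O 3/5
(2,5)O 3/3
(3,1)X 3/3
(3,2)X 3/6
(3,3)O 4/6
(3,4)O 6/6
(4,2)X 3/6
(4,3)O 5/8
(4,4)O 7/7
(4,5)O 4/4
(5,2)X 1/3
(5,3)O 3/5
(5,4)O 5/5
(5,5)O 3/3
The smallest same-type fraction is 1/3 at (5,2), which reduces to 1/3. Any threshold above that leaves this particle unsatisfied.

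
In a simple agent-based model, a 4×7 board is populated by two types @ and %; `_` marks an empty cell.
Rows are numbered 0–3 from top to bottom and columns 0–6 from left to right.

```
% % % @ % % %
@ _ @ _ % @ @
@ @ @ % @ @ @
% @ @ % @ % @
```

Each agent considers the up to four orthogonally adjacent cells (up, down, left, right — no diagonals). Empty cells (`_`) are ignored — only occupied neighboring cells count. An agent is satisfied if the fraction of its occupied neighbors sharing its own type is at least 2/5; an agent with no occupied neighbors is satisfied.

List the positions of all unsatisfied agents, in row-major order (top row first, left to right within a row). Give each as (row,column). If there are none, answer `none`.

(0,2), (0,3), (1,4), (2,3), (3,0), (3,3), (3,4), (3,5)

Row 0: (0,0)% 1/2 ✓ · (0,1)% 2/2 ✓ · (0,2)% 1/3 ✗ · (0,3)@ 0/2 ✗ · (0,4)% 2/3 ✓ · (0,5)% 2/3 ✓ · (0,6)% 1/2 ✓
Row 1: (1,0)@ 1/2 ✓ · (1,2)@ 1/2 ✓ · (1,4)% 1/3 ✗ · (1,5)@ 2/4 ✓ · (1,6)@ 2/3 ✓
Row 2: (2,0)@ 2/3 ✓ · (2,1)@ 3/3 ✓ · (2,2)@ 3/4 ✓ · (2,3)% 1/3 ✗ · (2,4)@ 2/4 ✓ · (2,5)@ 3/4 ✓ · (2,6)@ 3/3 ✓
Row 3: (3,0)% 0/2 ✗ · (3,1)@ 2/3 ✓ · (3,2)@ 2/3 ✓ · (3,3)% 1/3 ✗ · (3,4)@ 1/3 ✗ · (3,5)% 0/3 ✗ · (3,6)@ 1/2 ✓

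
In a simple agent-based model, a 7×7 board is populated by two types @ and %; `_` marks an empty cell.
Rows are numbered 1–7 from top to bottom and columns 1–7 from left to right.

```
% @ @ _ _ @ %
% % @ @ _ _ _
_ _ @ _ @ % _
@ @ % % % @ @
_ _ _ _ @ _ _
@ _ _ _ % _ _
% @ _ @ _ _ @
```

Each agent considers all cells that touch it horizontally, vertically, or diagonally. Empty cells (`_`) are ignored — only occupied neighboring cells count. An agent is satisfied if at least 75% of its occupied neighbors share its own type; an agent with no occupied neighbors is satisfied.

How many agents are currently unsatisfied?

21

Row 1: (1,1)% 2/3 ✗ · (1,2)@ 2/5 ✗ · (1,3)@ 3/4 ✓ · (1,6)@ 0/1 ✗ · (1,7)% 0/1 ✗
Row 2: (2,1)% 2/3 ✗ · (2,2)% 2/6 ✗ · (2,3)@ 4/5 ✓ · (2,4)@ 4/4 ✓
Row 3: (3,3)@ 3/6 ✗ · (3,5)@ 2/5 ✗ · (3,6)% 1/4 ✗
Row 4: (4,1)@ 1/1 ✓ · (4,2)@ 2/3 ✗ · (4,3)% 1/3 ✗ · (4,4)% 2/5 ✗ · (4,5)% 2/5 ✗ · (4,6)@ 3/5 ✗ · (4,7)@ 1/2 ✗
Row 5: (5,5)@ 1/4 ✗
Row 6: (6,1)@ 1/2 ✗ · (6,5)% 0/2 ✗
Row 7: (7,1)% 0/2 ✗ · (7,2)@ 1/2 ✗ · (7,4)@ 0/1 ✗ · (7,7)@ 0/0 ✓
Unsatisfied: (1,1), (1,2), (1,6), (1,7), (2,1), (2,2), (3,3), (3,5), (3,6), (4,2), (4,3), (4,4), (4,5), (4,6), (4,7), (5,5), (6,1), (6,5), (7,1), (7,2), (7,4) — 21 in total.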